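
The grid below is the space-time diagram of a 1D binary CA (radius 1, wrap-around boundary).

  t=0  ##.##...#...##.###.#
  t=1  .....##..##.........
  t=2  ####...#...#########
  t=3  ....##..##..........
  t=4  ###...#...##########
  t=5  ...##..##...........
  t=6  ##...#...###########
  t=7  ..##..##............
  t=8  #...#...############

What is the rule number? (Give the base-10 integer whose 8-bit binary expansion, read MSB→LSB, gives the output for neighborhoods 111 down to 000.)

17

  [7] ### => .  t=0,i=0
  [6] ##. => .  t=0,i=1
  [5] #.# => .  t=0,i=2
  [4] #.. => #  t=0,i=5
  [3] .## => .  t=0,i=3
  [2] .#. => .  t=0,i=8
  [1] ..# => .  t=0,i=7
  [0] ... => #  t=0,i=6
  bits 00010001 = 17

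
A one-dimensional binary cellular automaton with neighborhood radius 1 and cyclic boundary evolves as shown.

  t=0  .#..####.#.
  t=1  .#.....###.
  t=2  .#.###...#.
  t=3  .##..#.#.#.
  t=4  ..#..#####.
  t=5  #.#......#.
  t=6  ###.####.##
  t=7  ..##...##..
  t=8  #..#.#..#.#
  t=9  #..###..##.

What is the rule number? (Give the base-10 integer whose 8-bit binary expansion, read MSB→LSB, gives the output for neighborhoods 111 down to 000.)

101

  ### -> .   bit 7 = 0  t=0,i=5
  ##. -> #   bit 6 = 1  t=0,i=7
  #.# -> #   bit 5 = 1  t=0,i=8
  #.. -> .   bit 4 = 0  t=0,i=2
  .## -> .   bit 3 = 0  t=0,i=4
  .#. -> #   bit 2 = 1  t=0,i=1
  ..# -> .   bit 1 = 0  t=0,i=0
  ... -> #   bit 0 = 1  t=1,i=3
  bits 01100101 = 101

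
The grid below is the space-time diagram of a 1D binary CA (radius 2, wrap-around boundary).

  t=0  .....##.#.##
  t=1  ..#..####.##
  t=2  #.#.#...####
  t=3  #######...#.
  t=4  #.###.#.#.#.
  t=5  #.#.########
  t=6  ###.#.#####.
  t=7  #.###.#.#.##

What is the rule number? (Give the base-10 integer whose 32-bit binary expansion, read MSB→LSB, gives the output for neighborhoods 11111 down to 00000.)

3204068721

  nb #####: next=#  (t=2,i=10, bit31=1)
  nb ####.: next=.  (t=1,i=7, bit30=0)
  nb ###.#: next=#  (t=1,i=8, bit29=1)
  nb ###..: next=#  (t=3,i=6, bit28=1)
  nb ##.##: next=#  (t=1,i=9, bit27=1)
  nb ##.#.: next=#  (t=0,i=7, bit26=1)
  nb ##..#: next=#  (t=1,i=0, bit25=1)
  nb ##...: next=.  (t=0,i=0, bit24=0)
  nb #.###: next=#  (t=3,i=0, bit23=1)
  nb #.##.: next=#  (t=0,i=10, bit22=1)
  nb #.#.#: next=#  (t=0,i=8, bit21=1)
  nb #.#..: next=#  (t=2,i=4, bit20=1)
  nb #..##: next=#  (t=1,i=4, bit19=1)
  nb #..#.: next=.  (t=1,i=1, bit18=0)
  nb #...#: next=#  (t=2,i=6, bit17=1)
  nb #....: next=.  (t=0,i=1, bit16=0)
  nb .####: next=.  (t=1,i=6, bit15=0)
  nb .###.: next=.  (t=4,i=3, bit14=0)
  nb .##.#: next=#  (t=0,i=6, bit13=1)
  nb .##..: next=#  (t=0,i=11, bit12=1)
  nb .#.##: next=.  (t=0,i=9, bit11=0)
  nb .#.#.: next=#  (t=2,i=3, bit10=1)
  nb .#..#: next=.  (t=1,i=3, bit9=0)
  nb .#...: next=#  (t=2,i=5, bit8=1)
  nb ..###: next=.  (t=1,i=5, bit7=0)
  nb ..##.: next=#  (t=0,i=5, bit6=1)
  nb ..#.#: next=#  (t=3,i=10, bit5=1)
  nb ..#..: next=#  (t=1,i=2, bit4=1)
  nb ...##: next=.  (t=0,i=4, bit3=0)
  nb ...#.: next=.  (t=3,i=9, bit2=0)
  nb ....#: next=.  (t=0,i=3, bit1=0)
  nb .....: next=#  (t=0,i=2, bit0=1)
  bits 10111110111110100011010101110001 = 3204068721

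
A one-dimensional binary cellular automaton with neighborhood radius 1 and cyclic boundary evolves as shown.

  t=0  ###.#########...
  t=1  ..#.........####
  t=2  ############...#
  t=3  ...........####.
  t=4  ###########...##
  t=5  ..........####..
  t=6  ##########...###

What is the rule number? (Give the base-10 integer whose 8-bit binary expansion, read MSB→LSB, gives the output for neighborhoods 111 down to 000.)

  [7] ### => .  t=0,i=1
  [6] ##. => #  t=0,i=2
  [5] #.# => .  t=0,i=3
  [4] #.. => #  t=0,i=13
  [3] .## => .  t=0,i=0
  [2] .#. => #  t=1,i=2
  [1] ..# => #  t=0,i=15
  [0] ... => #  t=0,i=14
  bits 01010111 = 87

87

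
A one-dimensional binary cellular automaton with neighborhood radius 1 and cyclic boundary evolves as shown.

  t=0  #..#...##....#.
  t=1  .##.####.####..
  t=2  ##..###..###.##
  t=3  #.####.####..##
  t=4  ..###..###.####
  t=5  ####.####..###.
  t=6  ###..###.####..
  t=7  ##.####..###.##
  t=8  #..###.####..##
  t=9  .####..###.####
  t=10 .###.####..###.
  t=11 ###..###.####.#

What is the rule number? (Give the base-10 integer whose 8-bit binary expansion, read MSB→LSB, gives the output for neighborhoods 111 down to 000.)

155

  [7] ### => #  t=1,i=5
  [6] ##. => .  t=0,i=8
  [5] #.# => .  t=0,i=14
  [4] #.. => #  t=0,i=1
  [3] .## => #  t=0,i=7
  [2] .#. => .  t=0,i=0
  [1] ..# => #  t=0,i=2
  [0] ... => #  t=0,i=5
  bits 10011011 = 155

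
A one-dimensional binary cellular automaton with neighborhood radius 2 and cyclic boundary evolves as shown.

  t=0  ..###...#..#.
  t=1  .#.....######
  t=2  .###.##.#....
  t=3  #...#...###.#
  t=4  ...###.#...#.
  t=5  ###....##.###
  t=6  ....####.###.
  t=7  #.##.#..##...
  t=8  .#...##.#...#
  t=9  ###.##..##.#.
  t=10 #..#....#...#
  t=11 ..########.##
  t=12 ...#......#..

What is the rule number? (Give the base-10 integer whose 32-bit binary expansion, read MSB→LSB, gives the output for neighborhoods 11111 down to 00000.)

  #####|.  b31=0 t=1,i=9
  ####.|.  b30=0 t=1,i=11
  ###.#|.  b29=0 t=1,i=12
  ###..|.  b28=0 t=0,i=4
  ##.##|#  b27=1 t=2,i=4
  ##.#.|.  b26=0 t=1,i=0
  ##..#|.  b25=0 t=9,i=6
  ##...|.  b24=0 t=0,i=5
  #.###|#  b23=1 t=5,i=10
  #.##.|.  b22=0 t=2,i=5
  #.#.#|.  b21=0 t=9,i=11
  #.#..|#  b20=1 t=1,i=1
  #..##|.  b19=0 t=7,i=7
  #..#.|#  b18=1 t=0,i=10
  #...#|.  b17=0 t=0,i=0
  #....|#  b16=1 t=1,i=3
  .####|#  b15=1 t=1,i=8
  .###.|.  b14=0 t=0,i=3
  .##.#|.  b13=0 t=2,i=6
  .##..|.  b12=0 t=3,i=0
  .#.##|#  b11=1 t=7,i=1
  .#.#.|#  b10=1 t=8,i=0
  .#..#|#  b9=1 t=0,i=9
  .#...|#  b8=1 t=0,i=12
  ..###|.  b7=0 t=0,i=2
  ..##.|#  b6=1 t=5,i=7
  ..#.#|.  b5=0 t=7,i=0
  ..#..|#  b4=1 t=0,i=8
  ...##|#  b3=1 t=0,i=1
  ...#.|#  b2=1 t=0,i=7
  ....#|#  b1=1 t=1,i=5
  .....|.  b0=0 t=1,i=4
  bits 00001000100101011000111101011110 = 144019294

144019294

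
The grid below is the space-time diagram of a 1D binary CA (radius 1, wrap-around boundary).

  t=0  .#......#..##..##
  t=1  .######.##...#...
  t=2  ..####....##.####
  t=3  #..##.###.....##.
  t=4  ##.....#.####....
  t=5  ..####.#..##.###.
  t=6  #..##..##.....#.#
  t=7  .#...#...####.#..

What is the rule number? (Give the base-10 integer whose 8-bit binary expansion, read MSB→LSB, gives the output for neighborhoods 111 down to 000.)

  [7] ### => #  t=1,i=2
  [6] ##. => .  t=0,i=12
  [5] #.# => .  t=0,i=0
  [4] #.. => #  t=0,i=2
  [3] .## => .  t=0,i=11
  [2] .#. => #  t=0,i=1
  [1] ..# => .  t=0,i=7
  [0] ... => #  t=0,i=3
  bits 10010101 = 149

149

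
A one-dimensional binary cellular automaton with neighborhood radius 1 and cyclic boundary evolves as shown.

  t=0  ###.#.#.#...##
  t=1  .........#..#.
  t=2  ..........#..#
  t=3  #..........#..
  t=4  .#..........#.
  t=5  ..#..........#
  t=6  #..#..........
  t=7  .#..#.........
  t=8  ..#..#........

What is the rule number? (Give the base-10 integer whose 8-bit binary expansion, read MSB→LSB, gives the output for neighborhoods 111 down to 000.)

  [7] ### => .  t=0,i=0
  [6] ##. => .  t=0,i=2
  [5] #.# => .  t=0,i=3
  [4] #.. => #  t=0,i=9
  [3] .## => #  t=0,i=12
  [2] .#. => .  t=0,i=4
  [1] ..# => .  t=0,i=11
  [0] ... => .  t=0,i=10
  bits 00011000 = 24

24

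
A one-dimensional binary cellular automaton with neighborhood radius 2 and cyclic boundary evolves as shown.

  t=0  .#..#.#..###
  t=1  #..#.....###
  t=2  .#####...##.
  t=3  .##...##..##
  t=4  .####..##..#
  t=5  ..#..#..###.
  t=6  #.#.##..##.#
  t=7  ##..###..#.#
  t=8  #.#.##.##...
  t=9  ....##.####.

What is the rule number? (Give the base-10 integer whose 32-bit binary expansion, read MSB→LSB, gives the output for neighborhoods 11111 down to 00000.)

  [31] ##### => .  t=2,i=3
  [30] ####. => .  t=1,i=11
  [29] ###.# => #  t=0,i=11
  [28] ###.. => .  t=1,i=0
  [27] ##.## => .  t=3,i=0
  [26] ##.#. => #  t=0,i=0
  [25] ##..# => #  t=1,i=1
  [24] ##... => #  t=2,i=6
  [23] #.### => .  t=4,i=1
  [22] #.##. => #  t=3,i=1
  [21] #.#.# => .  t=6,i=2
  [20] #.#.. => .  t=0,i=1
  [19] #..## => .  t=0,i=8
  [18] #..#. => #  t=0,i=3
  [17] #...# => #  t=2,i=7
  [16] #.... => #  t=1,i=5
  [15] .#### => #  t=1,i=10
  [14] .###. => #  t=0,i=10
  [13] .##.# => #  t=3,i=11
  [12] .##.. => #  t=2,i=10
  [11] .#.## => .  t=4,i=0
  [10] .#.#. => .  t=0,i=5
  [9] .#..# => .  t=0,i=2
  [8] .#... => #  t=1,i=4
  [7] ..### => #  t=0,i=9
  [6] ..##. => .  t=2,i=9
  [5] ..#.# => .  t=0,i=4
  [4] ..#.. => #  t=1,i=3
  [3] ...## => .  t=1,i=8
  [2] ...#. => .  t=5,i=1
  [1] ....# => .  t=1,i=7
  [0] ..... => .  t=1,i=6
  bits 00100111010001111111000110010000 = 659026320

659026320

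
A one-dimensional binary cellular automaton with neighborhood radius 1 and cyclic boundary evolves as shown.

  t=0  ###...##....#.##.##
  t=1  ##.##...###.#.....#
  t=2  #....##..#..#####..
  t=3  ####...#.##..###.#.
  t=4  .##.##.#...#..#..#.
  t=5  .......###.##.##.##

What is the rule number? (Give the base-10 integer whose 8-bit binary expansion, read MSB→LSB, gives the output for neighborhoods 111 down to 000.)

149

  nb ###: next=#  (t=0,i=0, bit7=1)
  nb ##.: next=.  (t=0,i=2, bit6=0)
  nb #.#: next=.  (t=0,i=13, bit5=0)
  nb #..: next=#  (t=0,i=3, bit4=1)
  nb .##: next=.  (t=0,i=6, bit3=0)
  nb .#.: next=#  (t=0,i=12, bit2=1)
  nb ..#: next=.  (t=0,i=5, bit1=0)
  nb ...: next=#  (t=0,i=4, bit0=1)
  bits 10010101 = 149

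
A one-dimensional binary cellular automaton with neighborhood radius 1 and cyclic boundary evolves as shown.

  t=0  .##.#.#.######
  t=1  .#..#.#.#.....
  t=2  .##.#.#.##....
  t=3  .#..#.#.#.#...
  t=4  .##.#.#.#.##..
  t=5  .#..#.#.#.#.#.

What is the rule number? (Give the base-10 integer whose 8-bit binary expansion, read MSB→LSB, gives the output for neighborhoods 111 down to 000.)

  ### -> .   bit 7 = 0  t=0,i=9
  ##. -> .   bit 6 = 0  t=0,i=2
  #.# -> .   bit 5 = 0  t=0,i=0
  #.. -> #   bit 4 = 1  t=1,i=2
  .## -> #   bit 3 = 1  t=0,i=1
  .#. -> #   bit 2 = 1  t=0,i=4
  ..# -> .   bit 1 = 0  t=1,i=0
  ... -> .   bit 0 = 0  t=1,i=10
  bits 00011100 = 28

28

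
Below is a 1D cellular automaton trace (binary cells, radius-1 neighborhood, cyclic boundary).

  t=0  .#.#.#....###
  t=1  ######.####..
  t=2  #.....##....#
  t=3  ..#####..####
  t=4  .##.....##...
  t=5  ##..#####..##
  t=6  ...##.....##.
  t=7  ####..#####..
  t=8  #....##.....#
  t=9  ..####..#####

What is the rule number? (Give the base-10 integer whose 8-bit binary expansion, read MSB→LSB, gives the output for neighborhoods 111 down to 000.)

47

  ###|.  b7=0 t=0,i=11
  ##.|.  b6=0 t=0,i=12
  #.#|#  b5=1 t=0,i=0
  #..|.  b4=0 t=0,i=6
  .##|#  b3=1 t=0,i=10
  .#.|#  b2=1 t=0,i=1
  ..#|#  b1=1 t=0,i=9
  ...|#  b0=1 t=0,i=7
  bits 00101111 = 47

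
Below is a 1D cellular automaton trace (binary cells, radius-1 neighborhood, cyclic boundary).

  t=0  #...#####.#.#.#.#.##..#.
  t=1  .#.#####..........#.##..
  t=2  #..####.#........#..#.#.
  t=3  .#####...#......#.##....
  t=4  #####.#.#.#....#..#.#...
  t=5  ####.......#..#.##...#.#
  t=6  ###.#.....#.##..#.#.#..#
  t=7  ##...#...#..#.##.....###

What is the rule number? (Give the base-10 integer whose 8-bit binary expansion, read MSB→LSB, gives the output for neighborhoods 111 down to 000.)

  ###|#  b7=1 t=0,i=5
  ##.|.  b6=0 t=0,i=8
  #.#|.  b5=0 t=0,i=9
  #..|#  b4=1 t=0,i=1
  .##|#  b3=1 t=0,i=4
  .#.|.  b2=0 t=0,i=0
  ..#|#  b1=1 t=0,i=3
  ...|.  b0=0 t=0,i=2
  bits 10011010 = 154

154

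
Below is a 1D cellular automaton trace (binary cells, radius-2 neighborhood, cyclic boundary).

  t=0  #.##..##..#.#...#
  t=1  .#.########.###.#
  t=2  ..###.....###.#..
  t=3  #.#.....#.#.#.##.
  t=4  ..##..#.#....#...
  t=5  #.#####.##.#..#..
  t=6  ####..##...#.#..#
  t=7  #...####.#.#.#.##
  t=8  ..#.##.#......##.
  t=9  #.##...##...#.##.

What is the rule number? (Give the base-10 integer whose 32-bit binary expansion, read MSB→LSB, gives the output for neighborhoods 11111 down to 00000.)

715037154

  ##### -> .   bit 31 = 0  t=1,i=5
  ####. -> .   bit 30 = 0  t=1,i=9
  ###.# -> #   bit 29 = 1  t=1,i=10
  ###.. -> .   bit 28 = 0  t=2,i=4
  ##.## -> #   bit 27 = 1  t=0,i=1
  ##.#. -> .   bit 26 = 0  t=1,i=15
  ##..# -> #   bit 25 = 1  t=0,i=4
  ##... -> .   bit 24 = 0  t=2,i=5
  #.### -> #   bit 23 = 1  t=1,i=3
  #.##. -> .   bit 22 = 0  t=0,i=2
  #.#.# -> .   bit 21 = 0  t=1,i=1
  #.#.. -> #   bit 20 = 1  t=0,i=12
  #..## -> #   bit 19 = 1  t=0,i=5
  #..#. -> #   bit 18 = 1  t=0,i=9
  #...# -> #   bit 17 = 1  t=0,i=14
  #.... -> .   bit 16 = 0  t=2,i=6
  .#### -> #   bit 15 = 1  t=1,i=4
  .###. -> .   bit 14 = 0  t=1,i=13
  .##.# -> .   bit 13 = 0  t=0,i=0
  .##.. -> #   bit 12 = 1  t=0,i=3
  .#.## -> #   bit 11 = 1  t=1,i=2
  .#.#. -> .   bit 10 = 0  t=0,i=11
  .#..# -> .   bit 9 = 0  t=5,i=12
  .#... -> #   bit 8 = 1  t=0,i=13
  ..### -> #   bit 7 = 1  t=2,i=2
  ..##. -> #   bit 6 = 1  t=0,i=6
  ..#.# -> #   bit 5 = 1  t=0,i=10
  ..#.. -> .   bit 4 = 0  t=4,i=13
  ...## -> .   bit 3 = 0  t=0,i=15
  ...#. -> .   bit 2 = 0  t=3,i=7
  ....# -> #   bit 1 = 1  t=2,i=0
  ..... -> .   bit 0 = 0  t=2,i=7
  bits 00101010100111101001100111100010 = 715037154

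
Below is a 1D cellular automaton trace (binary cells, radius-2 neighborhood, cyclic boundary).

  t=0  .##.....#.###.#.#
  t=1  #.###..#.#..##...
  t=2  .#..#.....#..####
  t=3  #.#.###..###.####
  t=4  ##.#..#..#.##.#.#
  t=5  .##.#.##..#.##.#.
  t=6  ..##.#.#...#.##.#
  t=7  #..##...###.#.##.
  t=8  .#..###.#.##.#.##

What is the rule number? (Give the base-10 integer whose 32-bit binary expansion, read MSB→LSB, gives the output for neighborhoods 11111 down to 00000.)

  #####|.  b31=0 t=3,i=15
  ####.|#  b30=1 t=2,i=15
  ###.#|#  b29=1 t=0,i=12
  ###..|#  b28=1 t=1,i=4
  ##.##|#  b27=1 t=3,i=12
  ##.#.|#  b26=1 t=0,i=13
  ##..#|.  b25=0 t=1,i=5
  ##...|#  b24=1 t=0,i=3
  #.###|.  b23=0 t=0,i=10
  #.##.|.  b22=0 t=0,i=1
  #.#.#|.  b21=0 t=0,i=14
  #.#..|.  b20=0 t=1,i=9
  #..##|.  b19=0 t=1,i=11
  #..#.|.  b18=0 t=1,i=6
  #...#|#  b17=1 t=1,i=15
  #....|#  b16=1 t=0,i=4
  .####|#  b15=1 t=2,i=14
  .###.|.  b14=0 t=0,i=11
  .##.#|#  b13=1 t=4,i=12
  .##..|#  b12=1 t=0,i=2
  .#.##|#  b11=1 t=0,i=0
  .#.#.|.  b10=0 t=0,i=15
  .#..#|#  b9=1 t=1,i=10
  .#...|#  b8=1 t=2,i=5
  ..###|#  b7=1 t=2,i=13
  ..##.|.  b6=0 t=1,i=12
  ..#.#|.  b5=0 t=0,i=8
  ..#..|#  b4=1 t=2,i=4
  ...##|.  b3=0 t=7,i=7
  ...#.|#  b2=1 t=0,i=7
  ....#|.  b1=0 t=0,i=6
  .....|.  b0=0 t=0,i=5
  bits 01111101000000111011101110010100 = 2097396628

2097396628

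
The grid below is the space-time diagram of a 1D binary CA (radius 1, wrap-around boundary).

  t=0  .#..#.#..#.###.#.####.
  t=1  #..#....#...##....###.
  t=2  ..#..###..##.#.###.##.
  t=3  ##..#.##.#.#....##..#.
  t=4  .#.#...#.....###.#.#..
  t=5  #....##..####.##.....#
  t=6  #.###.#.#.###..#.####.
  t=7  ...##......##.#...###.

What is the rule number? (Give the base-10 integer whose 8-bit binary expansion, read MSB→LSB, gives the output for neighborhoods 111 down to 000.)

  ###|#  b7=1 t=0,i=12
  ##.|#  b6=1 t=0,i=13
  #.#|.  b5=0 t=0,i=5
  #..|.  b4=0 t=0,i=2
  .##|.  b3=0 t=0,i=11
  .#.|.  b2=0 t=0,i=1
  ..#|#  b1=1 t=0,i=0
  ...|#  b0=1 t=1,i=5
  bits 11000011 = 195

195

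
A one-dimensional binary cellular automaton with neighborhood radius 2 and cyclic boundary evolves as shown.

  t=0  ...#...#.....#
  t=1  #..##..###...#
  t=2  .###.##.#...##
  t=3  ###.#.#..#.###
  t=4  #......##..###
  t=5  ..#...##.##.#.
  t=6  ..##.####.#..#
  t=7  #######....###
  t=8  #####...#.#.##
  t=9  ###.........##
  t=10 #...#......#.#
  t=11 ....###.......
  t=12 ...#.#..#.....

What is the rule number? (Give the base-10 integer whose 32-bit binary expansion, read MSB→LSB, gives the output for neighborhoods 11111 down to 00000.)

2324554584

  #####|#  b31=1 t=3,i=0
  ####.|.  b30=0 t=3,i=1
  ###.#|.  b29=0 t=2,i=3
  ###..|.  b28=0 t=1,i=9
  ##.##|#  b27=1 t=2,i=0
  ##.#.|.  b26=0 t=2,i=7
  ##..#|#  b25=1 t=1,i=1
  ##...|.  b24=0 t=1,i=10
  #.###|#  b23=1 t=2,i=1
  #.##.|.  b22=0 t=2,i=5
  #.#.#|.  b21=0 t=3,i=4
  #.#..|.  b20=0 t=2,i=8
  #..##|#  b19=1 t=1,i=2
  #..#.|#  b18=1 t=3,i=8
  #...#|.  b17=0 t=0,i=1
  #....|#  b16=1 t=0,i=9
  .####|#  b15=1 t=3,i=12
  .###.|#  b14=1 t=1,i=8
  .##.#|#  b13=1 t=2,i=6
  .##..|.  b12=0 t=1,i=0
  .#.##|.  b11=0 t=3,i=10
  .#.#.|.  b10=0 t=3,i=5
  .#..#|#  b9=1 t=3,i=7
  .#...|#  b8=1 t=0,i=0
  ..###|.  b7=0 t=1,i=7
  ..##.|#  b6=1 t=1,i=3
  ..#.#|.  b5=0 t=3,i=9
  ..#..|#  b4=1 t=0,i=3
  ...##|#  b3=1 t=1,i=12
  ...#.|.  b2=0 t=0,i=2
  ....#|.  b1=0 t=0,i=11
  .....|.  b0=0 t=0,i=10
  bits 10001010100011011110001101011000 = 2324554584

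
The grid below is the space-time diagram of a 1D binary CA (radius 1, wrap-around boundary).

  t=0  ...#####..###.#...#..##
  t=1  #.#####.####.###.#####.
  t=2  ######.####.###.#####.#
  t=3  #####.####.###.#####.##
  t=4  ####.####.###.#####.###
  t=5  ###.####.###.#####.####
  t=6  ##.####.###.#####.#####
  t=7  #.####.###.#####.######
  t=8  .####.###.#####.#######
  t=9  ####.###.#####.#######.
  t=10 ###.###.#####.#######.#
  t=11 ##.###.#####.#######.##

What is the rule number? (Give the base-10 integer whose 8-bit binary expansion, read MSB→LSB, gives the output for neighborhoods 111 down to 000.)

190

  [7] ### => #  t=0,i=4
  [6] ##. => .  t=0,i=7
  [5] #.# => #  t=0,i=13
  [4] #.. => #  t=0,i=0
  [3] .## => #  t=0,i=3
  [2] .#. => #  t=0,i=14
  [1] ..# => #  t=0,i=2
  [0] ... => .  t=0,i=1
  bits 10111110 = 190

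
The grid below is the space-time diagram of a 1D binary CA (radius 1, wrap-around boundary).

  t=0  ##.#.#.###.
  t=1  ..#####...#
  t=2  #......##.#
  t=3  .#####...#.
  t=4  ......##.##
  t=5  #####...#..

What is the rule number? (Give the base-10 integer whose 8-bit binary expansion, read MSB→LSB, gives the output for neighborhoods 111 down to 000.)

53

  [7] ### => .  t=0,i=8
  [6] ##. => .  t=0,i=1
  [5] #.# => #  t=0,i=2
  [4] #.. => #  t=1,i=0
  [3] .## => .  t=0,i=0
  [2] .#. => #  t=0,i=3
  [1] ..# => .  t=1,i=1
  [0] ... => #  t=1,i=8
  bits 00110101 = 53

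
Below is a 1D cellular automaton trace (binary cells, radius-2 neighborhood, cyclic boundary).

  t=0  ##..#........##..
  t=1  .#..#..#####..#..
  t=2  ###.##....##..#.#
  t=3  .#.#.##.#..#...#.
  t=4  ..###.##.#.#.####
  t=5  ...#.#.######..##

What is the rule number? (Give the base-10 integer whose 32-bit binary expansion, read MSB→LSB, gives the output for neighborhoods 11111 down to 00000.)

  nb #####: next=.  (t=1,i=9, bit31=0)
  nb ####.: next=#  (t=1,i=10, bit30=1)
  nb ###.#: next=.  (t=2,i=2, bit29=0)
  nb ###..: next=#  (t=1,i=11, bit28=1)
  nb ##.##: next=#  (t=2,i=3, bit27=1)
  nb ##.#.: next=#  (t=3,i=7, bit26=1)
  nb ##..#: next=.  (t=0,i=2, bit25=0)
  nb ##...: next=#  (t=2,i=6, bit24=1)
  nb #.###: next=.  (t=2,i=16, bit23=0)
  nb #.##.: next=.  (t=2,i=4, bit22=0)
  nb #.#.#: next=#  (t=3,i=3, bit21=1)
  nb #.#..: next=.  (t=3,i=8, bit20=0)
  nb #..##: next=.  (t=0,i=16, bit19=0)
  nb #..#.: next=.  (t=0,i=3, bit18=0)
  nb #...#: next=#  (t=1,i=16, bit17=1)
  nb #....: next=.  (t=0,i=6, bit16=0)
  nb .####: next=.  (t=1,i=8, bit15=0)
  nb .###.: next=#  (t=4,i=3, bit14=1)
  nb .##.#: next=#  (t=3,i=6, bit13=1)
  nb .##..: next=#  (t=0,i=1, bit12=1)
  nb .#.##: next=#  (t=2,i=15, bit11=1)
  nb .#.#.: next=#  (t=3,i=2, bit10=1)
  nb .#..#: next=#  (t=1,i=2, bit9=1)
  nb .#...: next=.  (t=0,i=5, bit8=0)
  nb ..###: next=.  (t=1,i=7, bit7=0)
  nb ..##.: next=.  (t=0,i=0, bit6=0)
  nb ..#.#: next=.  (t=2,i=14, bit5=0)
  nb ..#..: next=#  (t=0,i=4, bit4=1)
  nb ...##: next=.  (t=0,i=12, bit3=0)
  nb ...#.: next=#  (t=1,i=0, bit2=1)
  nb ....#: next=#  (t=0,i=11, bit1=1)
  nb .....: next=#  (t=0,i=7, bit0=1)
  bits 01011101001000100111111000010111 = 1562541591

1562541591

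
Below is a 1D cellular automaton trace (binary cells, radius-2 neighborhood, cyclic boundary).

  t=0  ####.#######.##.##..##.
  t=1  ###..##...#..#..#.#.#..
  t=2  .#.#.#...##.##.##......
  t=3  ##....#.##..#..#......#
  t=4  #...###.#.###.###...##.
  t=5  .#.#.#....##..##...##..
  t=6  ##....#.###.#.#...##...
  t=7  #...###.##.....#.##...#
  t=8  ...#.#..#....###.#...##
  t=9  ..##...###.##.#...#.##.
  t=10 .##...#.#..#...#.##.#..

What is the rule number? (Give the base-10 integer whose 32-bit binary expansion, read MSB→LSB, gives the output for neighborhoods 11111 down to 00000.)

1120190846

  ##### -> .   bit 31 = 0  t=0,i=7
  ####. -> #   bit 30 = 1  t=0,i=2
  ###.# -> .   bit 29 = 0  t=0,i=3
  ###.. -> .   bit 28 = 0  t=1,i=2
  ##.## -> .   bit 27 = 0  t=0,i=4
  ##.#. -> .   bit 26 = 0  t=4,i=7
  ##..# -> #   bit 25 = 1  t=0,i=18
  ##... -> .   bit 24 = 0  t=1,i=7
  #.### -> #   bit 23 = 1  t=0,i=0
  #.##. -> #   bit 22 = 1  t=0,i=13
  #.#.# -> .   bit 21 = 0  t=1,i=18
  #.#.. -> .   bit 20 = 0  t=1,i=20
  #..## -> .   bit 19 = 0  t=0,i=19
  #..#. -> #   bit 18 = 1  t=1,i=12
  #...# -> .   bit 17 = 0  t=1,i=8
  #.... -> .   bit 16 = 0  t=2,i=18
  .#### -> #   bit 15 = 1  t=0,i=1
  .###. -> #   bit 14 = 1  t=1,i=1
  .##.# -> .   bit 13 = 0  t=0,i=14
  .##.. -> .   bit 12 = 0  t=0,i=17
  .#.## -> .   bit 11 = 0  t=3,i=7
  .#.#. -> .   bit 10 = 0  t=1,i=17
  .#..# -> .   bit 9 = 0  t=1,i=11
  .#... -> #   bit 8 = 1  t=2,i=6
  ..### -> .   bit 7 = 0  t=1,i=0
  ..##. -> #   bit 6 = 1  t=0,i=20
  ..#.# -> #   bit 5 = 1  t=1,i=16
  ..#.. -> #   bit 4 = 1  t=1,i=10
  ...## -> #   bit 3 = 1  t=2,i=8
  ...#. -> #   bit 2 = 1  t=1,i=9
  ....# -> #   bit 1 = 1  t=2,i=22
  ..... -> .   bit 0 = 0  t=2,i=19
  bits 01000010110001001100000101111110 = 1120190846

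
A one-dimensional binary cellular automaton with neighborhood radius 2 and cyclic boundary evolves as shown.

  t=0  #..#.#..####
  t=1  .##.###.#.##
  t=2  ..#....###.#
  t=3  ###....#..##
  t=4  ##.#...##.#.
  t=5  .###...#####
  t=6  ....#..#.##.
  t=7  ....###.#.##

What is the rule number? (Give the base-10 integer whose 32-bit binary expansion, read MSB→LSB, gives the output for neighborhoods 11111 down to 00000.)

3342089936

  #####|#  b31=1 t=0,i=10
  ####.|#  b30=1 t=0,i=11
  ###.#|.  b29=0 t=1,i=6
  ###..|.  b28=0 t=0,i=0
  ##.##|.  b27=0 t=1,i=0
  ##.#.|#  b26=1 t=1,i=7
  ##..#|#  b25=1 t=0,i=1
  ##...|#  b24=1 t=3,i=3
  #.###|.  b23=0 t=1,i=4
  #.##.|.  b22=0 t=1,i=1
  #.#.#|#  b21=1 t=1,i=8
  #.#..|#  b20=1 t=0,i=5
  #..##|.  b19=0 t=0,i=7
  #..#.|#  b18=1 t=0,i=2
  #...#|.  b17=0 t=4,i=5
  #....|.  b16=0 t=2,i=4
  .####|.  b15=0 t=0,i=9
  .###.|.  b14=0 t=1,i=5
  .##.#|#  b13=1 t=1,i=2
  .##..|#  b12=1 t=6,i=10
  .#.##|#  b11=1 t=1,i=9
  .#.#.|#  b10=1 t=0,i=4
  .#..#|#  b9=1 t=0,i=6
  .#...|.  b8=0 t=2,i=3
  ..###|#  b7=1 t=0,i=8
  ..##.|#  b6=1 t=4,i=7
  ..#.#|.  b5=0 t=0,i=3
  ..#..|#  b4=1 t=2,i=2
  ...##|.  b3=0 t=2,i=6
  ...#.|.  b2=0 t=3,i=6
  ....#|.  b1=0 t=2,i=5
  .....|.  b0=0 t=6,i=1
  bits 11000111001101000011111011010000 = 3342089936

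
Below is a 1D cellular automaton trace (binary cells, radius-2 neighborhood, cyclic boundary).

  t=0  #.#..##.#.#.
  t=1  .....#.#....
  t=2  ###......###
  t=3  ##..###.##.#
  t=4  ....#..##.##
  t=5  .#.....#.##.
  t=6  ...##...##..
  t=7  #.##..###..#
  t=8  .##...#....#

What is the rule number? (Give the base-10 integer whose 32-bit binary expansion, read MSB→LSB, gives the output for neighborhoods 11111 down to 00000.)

3435333833

  ##### -> #   bit 31 = 1  t=2,i=0
  ####. -> #   bit 30 = 1  t=2,i=1
  ###.# -> .   bit 29 = 0  t=3,i=6
  ###.. -> .   bit 28 = 0  t=2,i=2
  ##.## -> #   bit 27 = 1  t=3,i=7
  ##.#. -> #   bit 26 = 1  t=0,i=7
  ##..# -> .   bit 25 = 0  t=3,i=2
  ##... -> .   bit 24 = 0  t=2,i=3
  #.### -> #   bit 23 = 1  t=3,i=11
  #.##. -> #   bit 22 = 1  t=3,i=8
  #.#.# -> .   bit 21 = 0  t=0,i=0
  #.#.. -> .   bit 20 = 0  t=0,i=2
  #..## -> .   bit 19 = 0  t=0,i=4
  #..#. -> .   bit 18 = 0  t=5,i=0
  #...# -> #   bit 17 = 1  t=6,i=6
  #.... -> #   bit 16 = 1  t=1,i=9
  .#### -> .   bit 15 = 0  t=2,i=10
  .###. -> .   bit 14 = 0  t=3,i=0
  .##.# -> .   bit 13 = 0  t=0,i=6
  .##.. -> .   bit 12 = 0  t=4,i=11
  .#.## -> #   bit 11 = 1  t=5,i=8
  .#.#. -> .   bit 10 = 0  t=0,i=1
  .#..# -> .   bit 9 = 0  t=0,i=3
  .#... -> .   bit 8 = 0  t=1,i=8
  ..### -> #   bit 7 = 1  t=2,i=9
  ..##. -> #   bit 6 = 1  t=0,i=5
  ..#.# -> .   bit 5 = 0  t=1,i=5
  ..#.. -> .   bit 4 = 0  t=4,i=4
  ...## -> #   bit 3 = 1  t=2,i=8
  ...#. -> .   bit 2 = 0  t=1,i=4
  ....# -> .   bit 1 = 0  t=1,i=3
  ..... -> #   bit 0 = 1  t=1,i=0
  bits 11001100110000110000100011001001 = 3435333833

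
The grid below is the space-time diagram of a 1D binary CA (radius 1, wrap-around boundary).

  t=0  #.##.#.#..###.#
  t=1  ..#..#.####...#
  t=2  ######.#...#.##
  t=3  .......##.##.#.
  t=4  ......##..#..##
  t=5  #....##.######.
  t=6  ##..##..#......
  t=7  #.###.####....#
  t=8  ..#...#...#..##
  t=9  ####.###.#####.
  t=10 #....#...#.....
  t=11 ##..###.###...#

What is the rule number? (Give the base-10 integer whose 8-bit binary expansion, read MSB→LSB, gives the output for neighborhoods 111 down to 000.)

30

  [7] ### => .  t=0,i=11
  [6] ##. => .  t=0,i=0
  [5] #.# => .  t=0,i=1
  [4] #.. => #  t=0,i=8
  [3] .## => #  t=0,i=2
  [2] .#. => #  t=0,i=5
  [1] ..# => #  t=0,i=9
  [0] ... => .  t=1,i=12
  bits 00011110 = 30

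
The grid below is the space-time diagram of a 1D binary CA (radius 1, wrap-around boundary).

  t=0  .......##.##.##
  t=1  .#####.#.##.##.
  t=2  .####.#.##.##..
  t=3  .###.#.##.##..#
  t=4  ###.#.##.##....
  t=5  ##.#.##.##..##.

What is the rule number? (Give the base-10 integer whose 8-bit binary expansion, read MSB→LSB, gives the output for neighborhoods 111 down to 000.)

169

  ### -> #   bit 7 = 1  t=1,i=2
  ##. -> .   bit 6 = 0  t=0,i=8
  #.# -> #   bit 5 = 1  t=0,i=9
  #.. -> .   bit 4 = 0  t=0,i=0
  .## -> #   bit 3 = 1  t=0,i=7
  .#. -> .   bit 2 = 0  t=1,i=7
  ..# -> .   bit 1 = 0  t=0,i=6
  ... -> #   bit 0 = 1  t=0,i=1
  bits 10101001 = 169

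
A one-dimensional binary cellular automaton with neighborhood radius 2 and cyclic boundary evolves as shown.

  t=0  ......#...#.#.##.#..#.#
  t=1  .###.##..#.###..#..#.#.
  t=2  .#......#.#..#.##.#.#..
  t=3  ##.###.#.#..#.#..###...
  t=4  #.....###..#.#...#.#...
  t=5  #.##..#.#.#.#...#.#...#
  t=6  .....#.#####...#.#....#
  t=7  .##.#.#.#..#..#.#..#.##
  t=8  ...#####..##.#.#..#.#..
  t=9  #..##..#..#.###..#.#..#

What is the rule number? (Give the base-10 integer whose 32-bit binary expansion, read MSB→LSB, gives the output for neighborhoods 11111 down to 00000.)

338005205

  #####|.  b31=0 t=6,i=9
  ####.|.  b30=0 t=6,i=10
  ###.#|.  b29=0 t=1,i=3
  ###..|#  b28=1 t=1,i=13
  ##.##|.  b27=0 t=1,i=4
  ##.#.|#  b26=1 t=0,i=16
  ##..#|.  b25=0 t=1,i=7
  ##...|.  b24=0 t=3,i=20
  #.###|.  b23=0 t=1,i=11
  #.##.|.  b22=0 t=0,i=14
  #.#.#|#  b21=1 t=0,i=12
  #.#..|.  b20=0 t=0,i=17
  #..##|.  b19=0 t=1,i=0
  #..#.|#  b18=1 t=0,i=19
  #...#|.  b17=0 t=0,i=8
  #....|#  b16=1 t=0,i=1
  .####|#  b15=1 t=6,i=8
  .###.|.  b14=0 t=1,i=2
  .##.#|.  b13=0 t=0,i=15
  .##..|.  b12=0 t=1,i=6
  .#.##|#  b11=1 t=0,i=13
  .#.#.|#  b10=1 t=0,i=11
  .#..#|.  b9=0 t=0,i=18
  .#...|.  b8=0 t=0,i=0
  ..###|#  b7=1 t=1,i=1
  ..##.|#  b6=1 t=3,i=0
  ..#.#|.  b5=0 t=0,i=10
  ..#..|#  b4=1 t=0,i=6
  ...##|.  b3=0 t=3,i=22
  ...#.|#  b2=1 t=0,i=5
  ....#|.  b1=0 t=0,i=4
  .....|#  b0=1 t=0,i=2
  bits 00010100001001011000110011010101 = 338005205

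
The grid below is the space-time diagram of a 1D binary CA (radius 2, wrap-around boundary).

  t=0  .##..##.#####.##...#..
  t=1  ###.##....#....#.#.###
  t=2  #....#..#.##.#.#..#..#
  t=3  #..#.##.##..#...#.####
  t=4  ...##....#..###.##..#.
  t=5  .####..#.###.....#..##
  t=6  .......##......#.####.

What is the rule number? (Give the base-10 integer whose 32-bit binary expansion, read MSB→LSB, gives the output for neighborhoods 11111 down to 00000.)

2215254906

  [31] ##### => #  t=0,i=10
  [30] ####. => .  t=0,i=11
  [29] ###.# => .  t=0,i=12
  [28] ###.. => .  t=3,i=0
  [27] ##.## => .  t=0,i=7
  [26] ##.#. => #  t=2,i=12
  [25] ##..# => .  t=0,i=3
  [24] ##... => .  t=0,i=16
  [23] #.### => .  t=0,i=8
  [22] #.##. => .  t=0,i=14
  [21] #.#.# => .  t=1,i=17
  [20] #.#.. => .  t=2,i=15
  [19] #..## => #  t=0,i=4
  [18] #..#. => .  t=2,i=7
  [17] #...# => #  t=0,i=17
  [16] #.... => .  t=1,i=7
  [15] .#### => .  t=0,i=9
  [14] .###. => .  t=4,i=13
  [13] .##.# => .  t=0,i=6
  [12] .##.. => #  t=0,i=2
  [11] .#.## => #  t=1,i=18
  [10] .#.#. => .  t=1,i=16
  [9] .#..# => #  t=2,i=6
  [8] .#... => #  t=0,i=20
  [7] ..### => .  t=4,i=12
  [6] ..##. => #  t=0,i=1
  [5] ..#.# => #  t=1,i=15
  [4] ..#.. => #  t=0,i=19
  [3] ...## => #  t=0,i=0
  [2] ...#. => .  t=0,i=18
  [1] ....# => #  t=1,i=8
  [0] ..... => .  t=5,i=14
  bits 10000100000010100001101101111010 = 2215254906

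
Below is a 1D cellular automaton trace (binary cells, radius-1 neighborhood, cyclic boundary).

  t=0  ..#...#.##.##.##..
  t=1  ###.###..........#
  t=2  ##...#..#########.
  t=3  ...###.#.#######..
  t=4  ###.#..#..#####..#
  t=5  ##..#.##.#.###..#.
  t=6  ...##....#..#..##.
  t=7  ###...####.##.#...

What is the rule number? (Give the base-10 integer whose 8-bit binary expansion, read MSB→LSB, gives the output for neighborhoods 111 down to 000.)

  ### -> #   bit 7 = 1  t=1,i=0
  ##. -> .   bit 6 = 0  t=0,i=9
  #.# -> .   bit 5 = 0  t=0,i=7
  #.. -> .   bit 4 = 0  t=0,i=3
  .## -> .   bit 3 = 0  t=0,i=8
  .#. -> #   bit 2 = 1  t=0,i=2
  ..# -> #   bit 1 = 1  t=0,i=1
  ... -> #   bit 0 = 1  t=0,i=0
  bits 10000111 = 135

135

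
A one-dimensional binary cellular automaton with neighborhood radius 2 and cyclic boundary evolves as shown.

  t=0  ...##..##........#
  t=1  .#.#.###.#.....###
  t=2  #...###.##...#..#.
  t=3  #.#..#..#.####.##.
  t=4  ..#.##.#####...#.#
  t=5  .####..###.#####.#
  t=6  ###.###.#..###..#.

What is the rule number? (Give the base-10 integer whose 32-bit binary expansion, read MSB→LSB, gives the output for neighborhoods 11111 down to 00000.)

2547959926

  ##### -> #   bit 31 = 1  t=4,i=9
  ####. -> .   bit 30 = 0  t=3,i=12
  ###.# -> .   bit 29 = 0  t=1,i=7
  ###.. -> #   bit 28 = 1  t=4,i=11
  ##.## -> .   bit 27 = 0  t=2,i=7
  ##.#. -> #   bit 26 = 1  t=1,i=0
  ##..# -> #   bit 25 = 1  t=0,i=5
  ##... -> #   bit 24 = 1  t=0,i=9
  #.### -> #   bit 23 = 1  t=1,i=5
  #.##. -> #   bit 22 = 1  t=2,i=8
  #.#.# -> .   bit 21 = 0  t=1,i=1
  #.#.. -> #   bit 20 = 1  t=1,i=9
  #..## -> #   bit 19 = 1  t=0,i=6
  #..#. -> #   bit 18 = 1  t=2,i=15
  #...# -> #   bit 17 = 1  t=0,i=1
  #.... -> .   bit 16 = 0  t=0,i=10
  .#### -> #   bit 15 = 1  t=3,i=11
  .###. -> #   bit 14 = 1  t=1,i=6
  .##.# -> .   bit 13 = 0  t=3,i=16
  .##.. -> .   bit 12 = 0  t=0,i=4
  .#.## -> #   bit 11 = 1  t=1,i=4
  .#.#. -> .   bit 10 = 0  t=1,i=2
  .#..# -> .   bit 9 = 0  t=2,i=14
  .#... -> .   bit 8 = 0  t=0,i=0
  ..### -> .   bit 7 = 0  t=1,i=15
  ..##. -> #   bit 6 = 1  t=0,i=3
  ..#.# -> #   bit 5 = 1  t=2,i=16
  ..#.. -> #   bit 4 = 1  t=0,i=17
  ...## -> .   bit 3 = 0  t=0,i=2
  ...#. -> #   bit 2 = 1  t=0,i=16
  ....# -> #   bit 1 = 1  t=0,i=15
  ..... -> .   bit 0 = 0  t=0,i=11
  bits 10010111110111101100100001110110 = 2547959926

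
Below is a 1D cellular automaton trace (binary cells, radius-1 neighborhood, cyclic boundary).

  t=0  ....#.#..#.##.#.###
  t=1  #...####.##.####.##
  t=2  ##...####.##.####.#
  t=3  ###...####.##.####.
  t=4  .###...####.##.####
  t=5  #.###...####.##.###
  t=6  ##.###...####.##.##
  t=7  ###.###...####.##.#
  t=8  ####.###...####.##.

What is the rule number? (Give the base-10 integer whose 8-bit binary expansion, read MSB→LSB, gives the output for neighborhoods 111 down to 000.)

244

  ###|#  b7=1 t=0,i=17
  ##.|#  b6=1 t=0,i=12
  #.#|#  b5=1 t=0,i=5
  #..|#  b4=1 t=0,i=0
  .##|.  b3=0 t=0,i=11
  .#.|#  b2=1 t=0,i=4
  ..#|.  b1=0 t=0,i=3
  ...|.  b0=0 t=0,i=1
  bits 11110100 = 244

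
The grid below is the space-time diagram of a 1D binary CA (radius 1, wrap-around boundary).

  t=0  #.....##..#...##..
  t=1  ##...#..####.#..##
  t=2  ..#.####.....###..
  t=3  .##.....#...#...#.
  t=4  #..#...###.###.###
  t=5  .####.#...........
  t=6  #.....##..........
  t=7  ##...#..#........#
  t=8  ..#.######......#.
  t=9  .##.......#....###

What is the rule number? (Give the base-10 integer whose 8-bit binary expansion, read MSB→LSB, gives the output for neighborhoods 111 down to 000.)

  [7] ### => .  t=1,i=0
  [6] ##. => .  t=0,i=7
  [5] #.# => .  t=1,i=12
  [4] #.. => #  t=0,i=1
  [3] .## => .  t=0,i=6
  [2] .#. => #  t=0,i=0
  [1] ..# => #  t=0,i=5
  [0] ... => .  t=0,i=2
  bits 00010110 = 22

22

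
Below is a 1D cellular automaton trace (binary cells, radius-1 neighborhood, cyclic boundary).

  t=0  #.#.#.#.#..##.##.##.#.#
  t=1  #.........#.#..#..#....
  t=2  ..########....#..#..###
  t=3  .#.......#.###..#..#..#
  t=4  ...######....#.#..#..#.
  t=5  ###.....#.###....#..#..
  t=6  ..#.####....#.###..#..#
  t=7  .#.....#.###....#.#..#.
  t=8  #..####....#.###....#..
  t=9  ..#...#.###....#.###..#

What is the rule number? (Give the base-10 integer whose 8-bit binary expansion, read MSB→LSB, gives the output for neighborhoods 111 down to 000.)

67

  ### -> .   bit 7 = 0  t=2,i=3
  ##. -> #   bit 6 = 1  t=0,i=0
  #.# -> .   bit 5 = 0  t=0,i=1
  #.. -> .   bit 4 = 0  t=0,i=9
  .## -> .   bit 3 = 0  t=0,i=11
  .#. -> .   bit 2 = 0  t=0,i=2
  ..# -> #   bit 1 = 1  t=0,i=10
  ... -> #   bit 0 = 1  t=1,i=2
  bits 01000011 = 67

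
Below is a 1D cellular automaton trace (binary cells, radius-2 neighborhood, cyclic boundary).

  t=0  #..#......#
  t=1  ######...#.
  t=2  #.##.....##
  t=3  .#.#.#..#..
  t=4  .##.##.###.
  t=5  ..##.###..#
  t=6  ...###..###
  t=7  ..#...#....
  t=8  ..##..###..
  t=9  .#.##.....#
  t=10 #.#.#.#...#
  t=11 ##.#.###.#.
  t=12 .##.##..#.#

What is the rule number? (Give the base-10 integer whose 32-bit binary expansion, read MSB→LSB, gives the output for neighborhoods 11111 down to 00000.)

2392145208

  [31] ##### => #  t=1,i=2
  [30] ####. => .  t=1,i=4
  [29] ###.# => .  t=2,i=0
  [28] ###.. => .  t=1,i=5
  [27] ##.## => #  t=2,i=1
  [26] ##.#. => #  t=10,i=1
  [25] ##..# => #  t=0,i=1
  [24] ##... => .  t=1,i=6
  [23] #.### => #  t=1,i=0
  [22] #.##. => .  t=2,i=2
  [21] #.#.# => .  t=3,i=3
  [20] #.#.. => #  t=3,i=5
  [19] #..## => .  t=4,i=0
  [18] #..#. => #  t=0,i=2
  [17] #...# => .  t=1,i=7
  [16] #.... => #  t=0,i=5
  [15] .#### => .  t=1,i=1
  [14] .###. => .  t=2,i=10
  [13] .##.# => #  t=4,i=2
  [12] .##.. => #  t=0,i=0
  [11] .#.## => #  t=1,i=10
  [10] .#.#. => #  t=3,i=2
  [9] .#..# => .  t=3,i=6
  [8] .#... => #  t=0,i=4
  [7] ..### => .  t=2,i=9
  [6] ..##. => .  t=0,i=10
  [5] ..#.# => #  t=1,i=9
  [4] ..#.. => #  t=0,i=3
  [3] ...## => #  t=0,i=9
  [2] ...#. => .  t=1,i=8
  [1] ....# => .  t=0,i=8
  [0] ..... => .  t=0,i=6
  bits 10001110100101010011110100111000 = 2392145208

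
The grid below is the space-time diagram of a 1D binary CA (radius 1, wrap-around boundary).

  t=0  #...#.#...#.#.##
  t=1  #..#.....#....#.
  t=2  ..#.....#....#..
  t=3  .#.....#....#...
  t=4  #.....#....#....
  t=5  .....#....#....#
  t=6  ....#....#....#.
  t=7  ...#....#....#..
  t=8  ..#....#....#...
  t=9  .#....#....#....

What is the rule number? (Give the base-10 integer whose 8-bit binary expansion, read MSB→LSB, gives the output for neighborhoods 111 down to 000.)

74

  ###|.  b7=0 t=0,i=15
  ##.|#  b6=1 t=0,i=0
  #.#|.  b5=0 t=0,i=5
  #..|.  b4=0 t=0,i=1
  .##|#  b3=1 t=0,i=14
  .#.|.  b2=0 t=0,i=4
  ..#|#  b1=1 t=0,i=3
  ...|.  b0=0 t=0,i=2
  bits 01001010 = 74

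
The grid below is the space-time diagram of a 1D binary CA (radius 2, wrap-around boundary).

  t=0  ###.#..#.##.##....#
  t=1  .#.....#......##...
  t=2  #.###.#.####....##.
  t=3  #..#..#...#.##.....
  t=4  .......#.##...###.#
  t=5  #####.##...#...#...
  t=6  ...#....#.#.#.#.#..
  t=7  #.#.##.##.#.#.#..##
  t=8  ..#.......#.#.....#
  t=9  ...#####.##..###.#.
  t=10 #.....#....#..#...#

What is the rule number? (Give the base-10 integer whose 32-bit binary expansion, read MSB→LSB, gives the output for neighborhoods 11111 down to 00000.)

  #####|.  b31=0 t=5,i=2
  ####.|#  b30=1 t=0,i=1
  ###.#|.  b29=0 t=0,i=2
  ###..|.  b28=0 t=2,i=11
  ##.##|.  b27=0 t=0,i=11
  ##.#.|.  b26=0 t=0,i=3
  ##..#|#  b25=1 t=9,i=11
  ##...|#  b24=1 t=0,i=14
  #.###|.  b23=0 t=2,i=2
  #.##.|.  b22=0 t=0,i=9
  #.#.#|#  b21=1 t=2,i=0
  #.#..|.  b20=0 t=0,i=4
  #..##|.  b19=0 t=7,i=16
  #..#.|.  b18=0 t=0,i=6
  #...#|.  b17=0 t=3,i=8
  #....|#  b16=1 t=0,i=15
  .####|.  b15=0 t=0,i=0
  .###.|#  b14=1 t=2,i=3
  .##.#|.  b13=0 t=0,i=10
  .##..|.  b12=0 t=0,i=13
  .#.##|.  b11=0 t=0,i=8
  .#.#.|.  b10=0 t=6,i=9
  .#..#|.  b9=0 t=0,i=5
  .#...|#  b8=1 t=1,i=2
  ..###|.  b7=0 t=0,i=18
  ..##.|.  b6=0 t=1,i=14
  ..#.#|#  b5=1 t=0,i=7
  ..#..|.  b4=0 t=1,i=1
  ...##|.  b3=0 t=0,i=17
  ...#.|#  b2=1 t=1,i=0
  ....#|.  b1=0 t=0,i=16
  .....|#  b0=1 t=1,i=4
  bits 01000011001000010100000100100101 = 1126252837

1126252837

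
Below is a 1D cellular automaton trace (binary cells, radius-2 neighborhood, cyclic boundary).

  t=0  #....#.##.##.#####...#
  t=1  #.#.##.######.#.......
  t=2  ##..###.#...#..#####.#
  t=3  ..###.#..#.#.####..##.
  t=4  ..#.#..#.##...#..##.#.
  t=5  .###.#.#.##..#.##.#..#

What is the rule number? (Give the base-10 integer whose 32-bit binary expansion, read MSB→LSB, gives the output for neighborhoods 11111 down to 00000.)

709474213

  #####|.  b31=0 t=0,i=15
  ####.|.  b30=0 t=0,i=16
  ###.#|#  b29=1 t=1,i=12
  ###..|.  b28=0 t=0,i=17
  ##.##|#  b27=1 t=0,i=9
  ##.#.|.  b26=0 t=1,i=13
  ##..#|#  b25=1 t=2,i=2
  ##...|.  b24=0 t=0,i=1
  #.###|.  b23=0 t=0,i=13
  #.##.|#  b22=1 t=0,i=7
  #.#.#|.  b21=0 t=1,i=2
  #.#..|.  b20=0 t=1,i=14
  #..##|#  b19=1 t=2,i=3
  #..#.|.  b18=0 t=3,i=8
  #...#|.  b17=0 t=0,i=19
  #....|#  b16=1 t=0,i=2
  .####|#  b15=1 t=0,i=14
  .###.|.  b14=0 t=2,i=0
  .##.#|#  b13=1 t=0,i=8
  .##..|#  b12=1 t=0,i=0
  .#.##|.  b11=0 t=0,i=6
  .#.#.|#  b10=1 t=1,i=1
  .#..#|#  b9=1 t=2,i=13
  .#...|#  b8=1 t=1,i=15
  ..###|#  b7=1 t=2,i=4
  ..##.|.  b6=0 t=0,i=21
  ..#.#|#  b5=1 t=0,i=5
  ..#..|.  b4=0 t=2,i=12
  ...##|.  b3=0 t=0,i=20
  ...#.|#  b2=1 t=0,i=4
  ....#|.  b1=0 t=0,i=3
  .....|#  b0=1 t=1,i=17
  bits 00101010010010011011011110100101 = 709474213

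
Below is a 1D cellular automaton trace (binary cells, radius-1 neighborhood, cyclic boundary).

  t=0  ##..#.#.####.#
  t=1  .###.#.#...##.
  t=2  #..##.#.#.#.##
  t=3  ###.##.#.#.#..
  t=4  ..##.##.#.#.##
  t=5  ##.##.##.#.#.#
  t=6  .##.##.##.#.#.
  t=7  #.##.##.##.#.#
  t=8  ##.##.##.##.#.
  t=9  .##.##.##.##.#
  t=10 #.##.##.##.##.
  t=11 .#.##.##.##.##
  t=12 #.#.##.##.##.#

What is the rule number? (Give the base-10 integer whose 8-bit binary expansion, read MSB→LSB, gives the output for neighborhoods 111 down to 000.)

  ###|.  b7=0 t=0,i=0
  ##.|#  b6=1 t=0,i=1
  #.#|#  b5=1 t=0,i=5
  #..|#  b4=1 t=0,i=2
  .##|.  b3=0 t=0,i=8
  .#.|.  b2=0 t=0,i=4
  ..#|#  b1=1 t=0,i=3
  ...|.  b0=0 t=1,i=9
  bits 01110010 = 114

114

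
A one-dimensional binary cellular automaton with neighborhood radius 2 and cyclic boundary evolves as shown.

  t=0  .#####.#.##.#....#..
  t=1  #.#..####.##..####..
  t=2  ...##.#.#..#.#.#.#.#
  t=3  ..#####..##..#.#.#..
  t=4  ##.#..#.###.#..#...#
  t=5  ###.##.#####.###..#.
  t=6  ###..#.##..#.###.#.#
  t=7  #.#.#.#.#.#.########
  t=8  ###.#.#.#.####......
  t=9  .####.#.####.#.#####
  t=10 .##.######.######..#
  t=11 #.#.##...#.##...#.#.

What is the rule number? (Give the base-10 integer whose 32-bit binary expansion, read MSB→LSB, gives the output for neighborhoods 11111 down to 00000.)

  nb #####: next=.  (t=0,i=3, bit31=0)
  nb ####.: next=.  (t=0,i=4, bit30=0)
  nb ###.#: next=#  (t=0,i=5, bit29=1)
  nb ###..: next=#  (t=1,i=17, bit28=1)
  nb ##.##: next=.  (t=1,i=9, bit27=0)
  nb ##.#.: next=#  (t=0,i=6, bit26=1)
  nb ##..#: next=.  (t=1,i=12, bit25=0)
  nb ##...: next=.  (t=8,i=14, bit24=0)
  nb #.###: next=#  (t=4,i=8, bit23=1)
  nb #.##.: next=.  (t=0,i=9, bit22=0)
  nb #.#.#: next=#  (t=0,i=7, bit21=1)
  nb #.#..: next=.  (t=0,i=12, bit20=0)
  nb #..##: next=#  (t=1,i=4, bit19=1)
  nb #..#.: next=#  (t=1,i=19, bit18=1)
  nb #...#: next=.  (t=0,i=19, bit17=0)
  nb #....: next=#  (t=0,i=14, bit16=1)
  nb .####: next=#  (t=0,i=2, bit15=1)
  nb .###.: next=#  (t=4,i=0, bit14=1)
  nb .##.#: next=#  (t=0,i=10, bit13=1)
  nb .##..: next=#  (t=1,i=11, bit12=1)
  nb .#.##: next=#  (t=0,i=8, bit11=1)
  nb .#.#.: next=.  (t=1,i=1, bit10=0)
  nb .#..#: next=#  (t=1,i=3, bit9=1)
  nb .#...: next=.  (t=0,i=13, bit8=0)
  nb ..###: next=.  (t=0,i=1, bit7=0)
  nb ..##.: next=#  (t=2,i=3, bit6=1)
  nb ..#.#: next=.  (t=1,i=0, bit5=0)
  nb ..#..: next=#  (t=0,i=17, bit4=1)
  nb ...##: next=#  (t=0,i=0, bit3=1)
  nb ...#.: next=#  (t=0,i=16, bit2=1)
  nb ....#: next=#  (t=0,i=15, bit1=1)
  nb .....: next=#  (t=8,i=16, bit0=1)
  bits 00110100101011011111101001011111 = 883817055

883817055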